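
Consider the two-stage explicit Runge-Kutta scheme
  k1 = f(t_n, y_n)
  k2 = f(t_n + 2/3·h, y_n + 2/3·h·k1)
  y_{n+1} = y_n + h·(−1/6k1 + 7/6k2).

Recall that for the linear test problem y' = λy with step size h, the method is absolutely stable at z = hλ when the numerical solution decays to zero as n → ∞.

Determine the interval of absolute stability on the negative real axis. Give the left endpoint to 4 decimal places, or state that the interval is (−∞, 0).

Test eqn y'=λy, z=hλ:
  k1=λy_n ⇒ h·k1=z·y_n;  k2=λ(1+2/3z)y_n ⇒ h·k2=z(1+2/3z)y_n
  y_{n+1}/y_n = 1 − 1/6z + 7/6z(1+2/3z) = 1 + z + 7/9z²
  Hence R(z) = 1 + z + 7/9z².

Solve |R(x)|<1 on ℝ⁻.
x=-1.59: |R|=1.3763
R=1: x+7/9x²=0 ⇒ x=−9/7=-1.2857; min R=1−1/(4·7/9)=0.6786>−1
Confirm numerically:
  x=-1.209: |R|=0.92786 <1
  x=-1.054: |R|=0.81005 <1
  x=-0.940: |R|=0.74724 <1
  x=-1.545: |R|=1.31157 >1
  x=-1.325: |R|=1.04049 >1
Interval (-1.2857, 0).

(-1.2857, 0).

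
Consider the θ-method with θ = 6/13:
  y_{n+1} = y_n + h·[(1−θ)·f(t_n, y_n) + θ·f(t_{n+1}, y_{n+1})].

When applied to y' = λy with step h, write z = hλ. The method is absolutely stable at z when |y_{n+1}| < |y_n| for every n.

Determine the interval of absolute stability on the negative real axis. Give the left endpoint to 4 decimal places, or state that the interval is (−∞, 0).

Set f=λy, z=hλ:
  y_{n+1} = y_n + z·[7/13·y_n + 6/13·y_{n+1}] ⇒ (1 − 6/13z)y_{n+1} = (1 + 7/13z)y_n
  ⇒ R(z) = (1 + 7/13z)/(1 − 6/13z).

Need |R(x)|<1, x<0.
x=-1.06: |R|=0.2882
R=−1: 1+7/13x = −1+6/13x ⇒ -1/13x=2 ⇒ x=2/(-1/13)=-26.0000
Confirm numerically:
  x=-22.829: |R|=0.97886 <1
  x=-18.870: |R|=0.94351 <1
  x=-16.315: |R|=0.91266 <1
  x=-14.772: |R|=0.88952 <1
  x=-26.524: |R|=1.00304 >1
  x=-26.504: |R|=1.00293 >1
So |R|<1 on (-26.0000, 0).

(-26.0000, 0).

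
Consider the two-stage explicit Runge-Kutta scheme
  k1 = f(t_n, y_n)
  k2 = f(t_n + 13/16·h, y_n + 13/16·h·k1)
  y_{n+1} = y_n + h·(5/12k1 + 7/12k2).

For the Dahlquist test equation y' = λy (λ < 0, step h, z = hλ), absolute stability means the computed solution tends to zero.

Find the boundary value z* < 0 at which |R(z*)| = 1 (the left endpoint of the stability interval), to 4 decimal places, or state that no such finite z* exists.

On y'=λy, z=hλ:
  k1=λy_n ⇒ h·k1=z·y_n;  k2=λ(1+13/16z)y_n ⇒ h·k2=z(1+13/16z)y_n
  y_{n+1}/y_n = 1 + 5/12z + 7/12z(1+13/16z) = 1 + z + 91/192z²
  so R(z) = 1 + z + 91/192z².

Boundary: |R(x)|=1, x<0.
x=-1.71: |R|=0.6759
R=1: x+91/192x²=0 ⇒ x=−192/91=-2.1099; min R=1−1/(4·91/192)=0.4725>−1
Confirm numerically:
  x=-2.021: |R|=0.91485 <1
  x=-1.717: |R|=0.68027 <1
  x=-1.240: |R|=0.48876 <1
  x=-0.876: |R|=0.48770 <1
  x=-2.604: |R|=1.60982 >1
  x=-2.422: |R|=1.35828 >1
Interval (-2.1099, 0).

left endpoint -2.1099.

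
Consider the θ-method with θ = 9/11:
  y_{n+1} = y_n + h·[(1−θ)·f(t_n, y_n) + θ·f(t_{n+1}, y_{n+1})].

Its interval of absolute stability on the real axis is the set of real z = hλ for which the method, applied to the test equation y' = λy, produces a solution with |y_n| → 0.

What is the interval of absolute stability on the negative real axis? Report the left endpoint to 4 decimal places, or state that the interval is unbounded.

(−∞, 0) — no finite endpoint.

With y'=λy (z=hλ):
  y_{n+1} = y_n + z·[2/11·y_n + 9/11·y_{n+1}] ⇒ (1 − 9/11z)y_{n+1} = (1 + 2/11z)y_n
  ⇒ R(z) = (1 + 2/11z)/(1 − 9/11z).

Boundary: |R(x)|=1, x<0.
x=-1.8: |R|=0.2721
x=-2: |R|=0.2414
x=-10: |R|=0.0891
x=-100: |R|=0.2075
θ=9/11≥1/2 ⇒ |1+2/11x|<|1−9/11x| ∀x<0 ⇒ interval (−∞,0).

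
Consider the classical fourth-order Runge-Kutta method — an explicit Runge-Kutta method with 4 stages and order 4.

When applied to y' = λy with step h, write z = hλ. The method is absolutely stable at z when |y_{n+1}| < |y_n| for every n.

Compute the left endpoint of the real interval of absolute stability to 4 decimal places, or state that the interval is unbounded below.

On y'=λy, z=hλ:
  order 4, 4-stage ⇒ R(z)=1+z+z^2/2+z^3/6+z^4/24
  (e.g. R(-1.36)=0.28810, |R|=0.28810)

Find x<0 with |R(x)|<1.
x=-1.36: |R|=0.2881
|R(-2.8)|=1.0224 |R(-1.45)|=0.2773 |R(-0.72)|=0.4882
Bisect:
  x_lo=-3.3150 |R|=2.1400  x_hi=-0.3478 |R|=0.7063
  mid=-1.83142 |R|=0.29058 →hi
  mid=-2.57323 |R|=0.72460 →hi
  mid=-2.94414 |R|=1.26712 →lo
  mid=-2.75869 |R|=0.96062 →hi
  mid=-2.85141 |R|=1.10435 →lo
  mid=-2.80505 |R|=1.03020 →lo
  mid=-2.78187 |R|=0.99485 →hi
  ...
  [-2.78531,-2.78513] ⇒ x*=-2.7853
Interval (-2.7853, 0).

left endpoint -2.7853.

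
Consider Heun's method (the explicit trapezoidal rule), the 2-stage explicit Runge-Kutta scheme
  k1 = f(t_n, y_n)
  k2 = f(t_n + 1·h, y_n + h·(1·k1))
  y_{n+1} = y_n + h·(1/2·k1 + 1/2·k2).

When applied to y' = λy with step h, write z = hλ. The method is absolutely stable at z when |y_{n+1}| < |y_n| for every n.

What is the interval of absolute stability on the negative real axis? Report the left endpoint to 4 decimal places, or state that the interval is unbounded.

(-2.0000, 0).

On y'=λy, z=hλ:
  order 2, 2-stage ⇒ R(z)=1+z+z^2/2
  (e.g. R(-0.93)=0.50245, |R|=0.50245)

Boundary: |R(x)|=1, x<0.
x=-0.93: |R|=0.5025
|R(-1.54)|=0.6458 |R(-1.41)|=0.5840 |R(-1.2)|=0.5200
Bisect:
  x_lo=-2.4020 |R|=1.4827  x_hi=-0.3204 |R|=0.7309
  mid=-1.36118 |R|=0.56523 →hi
  mid=-1.88157 |R|=0.88858 →hi
  mid=-2.14176 |R|=1.15181 →lo
  mid=-2.01167 |R|=1.01173 →lo
  mid=-1.94662 |R|=0.94804 →hi
  mid=-1.97914 |R|=0.97936 →hi
  mid=-1.99540 |R|=0.99541 →hi
  mid=-2.00353 |R|=1.00354 →lo
  mid=-1.99947 |R|=0.99947 →hi
  mid=-2.00150 |R|=1.00150 →lo
  ...
  [-2.00010,-1.99998] ⇒ x*=-2.0000
Interval (-2.0000, 0).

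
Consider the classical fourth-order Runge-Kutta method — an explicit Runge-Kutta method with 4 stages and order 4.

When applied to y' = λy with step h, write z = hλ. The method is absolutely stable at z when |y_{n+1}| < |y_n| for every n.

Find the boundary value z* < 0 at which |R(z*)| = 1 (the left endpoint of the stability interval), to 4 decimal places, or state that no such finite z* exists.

On y'=λy, z=hλ:
  order 4, 4-stage ⇒ R(z)=1+z+z^2/2+z^3/6+z^4/24
  (e.g. R(-1.71)=0.27495, |R|=0.27495)

Find x<0 with |R(x)|<1.
x=-1.71: |R|=0.2749
|R(-3.11)|=1.6106 |R(-2.15)|=0.3952 |R(-1.77)|=0.2812
Bisect:
  x_lo=-3.6506 |R|=3.3044  x_hi=-0.0556 |R|=0.9459
  mid=-1.85308 |R|=0.29464 →hi
  mid=-2.75182 |R|=0.95069 →hi
  mid=-3.20118 |R|=1.83074 →lo
  mid=-2.97650 |R|=1.32869 →lo
  mid=-2.86416 |R|=1.12556 →lo
  mid=-2.80799 |R|=1.03476 →lo
  mid=-2.77990 |R|=0.99190 →hi
  ...
  [-2.78539,-2.78517] ⇒ x*=-2.7853
So |R|<1 on (-2.7853, 0).

left endpoint -2.7853.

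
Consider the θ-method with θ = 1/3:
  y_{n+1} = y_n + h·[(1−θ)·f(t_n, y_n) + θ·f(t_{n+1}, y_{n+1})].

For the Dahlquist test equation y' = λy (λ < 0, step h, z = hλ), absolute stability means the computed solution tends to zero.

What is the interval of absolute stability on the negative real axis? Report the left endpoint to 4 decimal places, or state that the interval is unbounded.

z∈(-6.0000,0).

On y'=λy, z=hλ:
  y_{n+1} = y_n + z·[2/3·y_n + 1/3·y_{n+1}] ⇒ (1 − 1/3z)y_{n+1} = (1 + 2/3z)y_n
  so R(z) = (1 + 2/3z)/(1 − 1/3z).

Boundary: |R(x)|=1, x<0.
x=-0.7: |R|=0.4324
R=−1: 1+2/3x = −1+1/3x ⇒ -1/3x=2 ⇒ x=2/(-1/3)=-6.0000
Confirm numerically:
  x=-3.594: |R|=0.63512 <1
  x=-3.382: |R|=0.58978 <1
  x=-2.629: |R|=0.40114 <1
  x=-2.414: |R|=0.33764 <1
  x=-6.522: |R|=1.05482 >1
  x=-6.163: |R|=1.01779 >1
So |R|<1 on (-6.0000, 0).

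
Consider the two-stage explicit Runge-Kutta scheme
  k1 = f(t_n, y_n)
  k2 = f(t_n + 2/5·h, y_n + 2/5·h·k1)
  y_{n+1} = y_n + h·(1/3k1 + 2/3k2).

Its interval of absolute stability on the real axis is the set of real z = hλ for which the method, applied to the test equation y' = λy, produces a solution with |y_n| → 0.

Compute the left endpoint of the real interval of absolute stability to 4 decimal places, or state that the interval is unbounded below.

On y'=λy, z=hλ:
  k1=λy_n ⇒ h·k1=z·y_n;  k2=λ(1+2/5z)y_n ⇒ h·k2=z(1+2/5z)y_n
  y_{n+1}/y_n = 1 + 1/3z + 2/3z(1+2/5z) = 1 + z + 4/15z²
  ⇒ R(z) = 1 + z + 4/15z².

Find x<0 with |R(x)|<1.
x=-0.97: |R|=0.2809
R=1: x+4/15x²=0 ⇒ x=−15/4=-3.7500; min R=1−1/(4·4/15)=0.0625>−1
Confirm numerically:
  x=-3.128: |R|=0.48117 <1
  x=-2.762: |R|=0.27231 <1
  x=-2.546: |R|=0.18256 <1
  x=-2.431: |R|=0.14494 <1
  x=-4.245: |R|=1.56034 >1
  x=-4.128: |R|=1.41610 >1
Stable set (-3.7500, 0).

left endpoint -3.7500.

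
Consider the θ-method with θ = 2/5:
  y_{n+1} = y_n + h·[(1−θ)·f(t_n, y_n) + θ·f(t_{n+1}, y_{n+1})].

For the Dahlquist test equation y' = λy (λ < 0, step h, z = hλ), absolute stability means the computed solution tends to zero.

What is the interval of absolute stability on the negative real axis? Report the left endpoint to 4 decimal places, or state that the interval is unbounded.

Test eqn y'=λy, z=hλ:
  y_{n+1} = y_n + z·[3/5·y_n + 2/5·y_{n+1}] ⇒ (1 − 2/5z)y_{n+1} = (1 + 3/5z)y_n
  so R(z) = (1 + 3/5z)/(1 − 2/5z).

Need |R(x)|<1, x<0.
x=-1.09: |R|=0.2409
R=−1: 1+3/5x = −1+2/5x ⇒ -1/5x=2 ⇒ x=2/(-1/5)=-10.0000
Confirm numerically:
  x=-7.966: |R|=0.90283 <1
  x=-7.191: |R|=0.85507 <1
  x=-5.702: |R|=0.73799 <1
  x=-4.465: |R|=0.60266 <1
  x=-10.451: |R|=1.01741 >1
  x=-10.288: |R|=1.01126 >1
  x=-10.264: |R|=1.01034 >1
Interval (-10.0000, 0).

(-10.0000, 0).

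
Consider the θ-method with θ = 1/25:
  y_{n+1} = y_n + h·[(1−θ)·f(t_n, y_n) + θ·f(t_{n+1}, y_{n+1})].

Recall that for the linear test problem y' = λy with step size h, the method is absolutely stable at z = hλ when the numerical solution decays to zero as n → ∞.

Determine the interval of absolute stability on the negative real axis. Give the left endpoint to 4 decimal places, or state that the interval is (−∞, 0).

z∈(-2.1739,0).

With y'=λy (z=hλ):
  y_{n+1} = y_n + z·[24/25·y_n + 1/25·y_{n+1}] ⇒ (1 − 1/25z)y_{n+1} = (1 + 24/25z)y_n
  so R(z) = (1 + 24/25z)/(1 − 1/25z).

Find x<0 with |R(x)|<1.
x=-1.69: |R|=0.5830
R=−1: 1+24/25x = −1+1/25x ⇒ -23/25x=2 ⇒ x=2/(-23/25)=-2.1739
Confirm numerically:
  x=-2.132: |R|=0.96447 <1
  x=-2.078: |R|=0.91853 <1
  x=-1.156: |R|=0.10491 <1
  x=-0.980: |R|=0.05697 <1
  x=-2.737: |R|=1.46692 >1
  x=-2.357: |R|=1.15393 >1
So |R|<1 on (-2.1739, 0).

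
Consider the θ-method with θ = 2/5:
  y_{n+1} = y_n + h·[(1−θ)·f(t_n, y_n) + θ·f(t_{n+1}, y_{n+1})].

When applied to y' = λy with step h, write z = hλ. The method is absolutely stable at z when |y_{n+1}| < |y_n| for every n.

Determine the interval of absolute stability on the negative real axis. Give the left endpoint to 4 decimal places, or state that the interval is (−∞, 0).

z∈(-10.0000,0).

With y'=λy (z=hλ):
  y_{n+1} = y_n + z·[3/5·y_n + 2/5·y_{n+1}] ⇒ (1 − 2/5z)y_{n+1} = (1 + 3/5z)y_n
  Hence R(z) = (1 + 3/5z)/(1 − 2/5z).

Solve |R(x)|<1 on ℝ⁻.
x=-1.68: |R|=0.0048
R=−1: 1+3/5x = −1+2/5x ⇒ -1/5x=2 ⇒ x=2/(-1/5)=-10.0000
Confirm numerically:
  x=-9.963: |R|=0.99852 <1
  x=-9.127: |R|=0.96246 <1
  x=-5.693: |R|=0.73715 <1
  x=-10.592: |R|=1.02261 >1
  x=-10.457: |R|=1.01764 >1
  x=-10.035: |R|=1.00140 >1
Stable set (-10.0000, 0).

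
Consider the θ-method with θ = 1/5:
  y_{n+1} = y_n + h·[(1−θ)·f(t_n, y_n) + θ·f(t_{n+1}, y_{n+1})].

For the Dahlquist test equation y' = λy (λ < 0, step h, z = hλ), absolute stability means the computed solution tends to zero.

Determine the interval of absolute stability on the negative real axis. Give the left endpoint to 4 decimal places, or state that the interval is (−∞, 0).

Test eqn y'=λy, z=hλ:
  y_{n+1} = y_n + z·[4/5·y_n + 1/5·y_{n+1}] ⇒ (1 − 1/5z)y_{n+1} = (1 + 4/5z)y_n
  R(z) = (1 + 4/5z)/(1 − 1/5z).

Solve |R(x)|<1 on ℝ⁻.
x=-0.99: |R|=0.1736
R=−1: 1+4/5x = −1+1/5x ⇒ -3/5x=2 ⇒ x=2/(-3/5)=-3.3333
Confirm numerically:
  x=-3.167: |R|=0.93890 <1
  x=-3.113: |R|=0.91853 <1
  x=-2.578: |R|=0.70098 <1
  x=-3.748: |R|=1.14220 >1
  x=-3.416: |R|=1.02947 >1
  x=-3.415: |R|=1.02911 >1
So |R|<1 on (-3.3333, 0).

(-3.3333, 0).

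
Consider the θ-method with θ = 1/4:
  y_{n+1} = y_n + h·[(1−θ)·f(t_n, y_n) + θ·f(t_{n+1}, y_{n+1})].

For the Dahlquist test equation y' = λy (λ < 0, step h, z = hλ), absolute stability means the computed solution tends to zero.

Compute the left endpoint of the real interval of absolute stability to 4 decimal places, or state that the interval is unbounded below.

z* = -4.0000.

With y'=λy (z=hλ):
  y_{n+1} = y_n + z·[3/4·y_n + 1/4·y_{n+1}] ⇒ (1 − 1/4z)y_{n+1} = (1 + 3/4z)y_n
  Hence R(z) = (1 + 3/4z)/(1 − 1/4z).

Boundary: |R(x)|=1, x<0.
x=-1.72: |R|=0.2028
R=−1: 1+3/4x = −1+1/4x ⇒ -1/2x=2 ⇒ x=2/(-1/2)=-4.0000
Confirm numerically:
  x=-3.824: |R|=0.95501 <1
  x=-2.658: |R|=0.59688 <1
  x=-2.125: |R|=0.38776 <1
  x=-4.153: |R|=1.03753 >1
  x=-4.123: |R|=1.03028 >1
  x=-4.021: |R|=1.00524 >1
So |R|<1 on (-4.0000, 0).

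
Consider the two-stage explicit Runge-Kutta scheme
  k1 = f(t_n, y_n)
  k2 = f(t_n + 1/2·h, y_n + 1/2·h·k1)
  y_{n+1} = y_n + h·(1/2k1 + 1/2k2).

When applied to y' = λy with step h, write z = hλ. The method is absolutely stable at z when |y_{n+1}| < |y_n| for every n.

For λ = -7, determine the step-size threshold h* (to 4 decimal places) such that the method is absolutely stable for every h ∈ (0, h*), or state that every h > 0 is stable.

Set f=λy, z=hλ:
  k1=λy_n ⇒ h·k1=z·y_n;  k2=λ(1+1/2z)y_n ⇒ h·k2=z(1+1/2z)y_n
  y_{n+1}/y_n = 1 + 1/2z + 1/2z(1+1/2z) = 1 + z + 1/4z²
  so R(z) = 1 + z + 1/4z².

Boundary: |R(x)|=1, x<0.
x=-1.6: |R|=0.0400
R=1: x+1/4x²=0 ⇒ x=−4=-4.0000; min R=1−1/(4·1/4)=0.0000>−1
Confirm numerically:
  x=-3.173: |R|=0.34398 <1
  x=-2.858: |R|=0.18404 <1
  x=-2.041: |R|=0.00042 <1
  x=-4.404: |R|=1.44480 >1
  x=-4.344: |R|=1.37358 >1
  x=-4.052: |R|=1.05268 >1
Interval (-4.0000, 0).

(-4.0000,0); λ=-7 ⇒ h* = (4)/7 = 0.5714.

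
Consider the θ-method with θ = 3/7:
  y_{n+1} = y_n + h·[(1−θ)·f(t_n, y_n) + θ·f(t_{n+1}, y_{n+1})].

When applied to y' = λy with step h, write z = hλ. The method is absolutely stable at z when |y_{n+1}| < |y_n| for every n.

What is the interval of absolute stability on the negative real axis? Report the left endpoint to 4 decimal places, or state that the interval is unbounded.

Set f=λy, z=hλ:
  y_{n+1} = y_n + z·[4/7·y_n + 3/7·y_{n+1}] ⇒ (1 − 3/7z)y_{n+1} = (1 + 4/7z)y_n
  R(z) = (1 + 4/7z)/(1 − 3/7z).

Boundary: |R(x)|=1, x<0.
x=-1.41: |R|=0.1211
R=−1: 1+4/7x = −1+3/7x ⇒ -1/7x=2 ⇒ x=2/(-1/7)=-14.0000
Confirm numerically:
  x=-12.977: |R|=0.97773 <1
  x=-7.907: |R|=0.80167 <1
  x=-7.840: |R|=0.79817 <1
  x=-14.518: |R|=1.01025 >1
  x=-14.451: |R|=1.00896 >1
  x=-14.314: |R|=1.00629 >1
So |R|<1 on (-14.0000, 0).

(-14.0000, 0).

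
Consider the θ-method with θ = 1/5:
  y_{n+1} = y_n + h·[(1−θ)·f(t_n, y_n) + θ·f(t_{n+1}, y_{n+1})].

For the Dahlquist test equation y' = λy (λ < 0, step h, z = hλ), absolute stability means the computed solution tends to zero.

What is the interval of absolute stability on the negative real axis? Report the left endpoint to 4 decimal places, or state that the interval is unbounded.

Test eqn y'=λy, z=hλ:
  y_{n+1} = y_n + z·[4/5·y_n + 1/5·y_{n+1}] ⇒ (1 − 1/5z)y_{n+1} = (1 + 4/5z)y_n
  Hence R(z) = (1 + 4/5z)/(1 − 1/5z).

Find x<0 with |R(x)|<1.
x=-1.51: |R|=0.1598
R=−1: 1+4/5x = −1+1/5x ⇒ -3/5x=2 ⇒ x=2/(-3/5)=-3.3333
Confirm numerically:
  x=-3.125: |R|=0.92308 <1
  x=-2.368: |R|=0.60695 <1
  x=-2.141: |R|=0.49909 <1
  x=-3.872: |R|=1.18215 >1
  x=-3.606: |R|=1.09505 >1
So |R|<1 on (-3.3333, 0).

(-3.3333, 0).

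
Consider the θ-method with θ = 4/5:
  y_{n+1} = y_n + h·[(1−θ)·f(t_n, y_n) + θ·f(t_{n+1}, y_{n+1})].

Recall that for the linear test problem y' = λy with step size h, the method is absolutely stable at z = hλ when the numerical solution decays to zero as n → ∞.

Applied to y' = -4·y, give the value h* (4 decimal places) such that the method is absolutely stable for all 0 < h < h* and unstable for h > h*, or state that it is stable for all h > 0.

interval (−∞, 0). Any h>0 works for λ=-4.

With y'=λy (z=hλ):
  y_{n+1} = y_n + z·[1/5·y_n + 4/5·y_{n+1}] ⇒ (1 − 4/5z)y_{n+1} = (1 + 1/5z)y_n
  Hence R(z) = (1 + 1/5z)/(1 − 4/5z).

Find x<0 with |R(x)|<1.
x=-1.58: |R|=0.3021
x=-2: |R|=0.2308
x=-10: |R|=0.1111
x=-100: |R|=0.2346
θ=4/5≥1/2 ⇒ |1+1/5x|<|1−4/5x| ∀x<0 ⇒ interval (−∞,0).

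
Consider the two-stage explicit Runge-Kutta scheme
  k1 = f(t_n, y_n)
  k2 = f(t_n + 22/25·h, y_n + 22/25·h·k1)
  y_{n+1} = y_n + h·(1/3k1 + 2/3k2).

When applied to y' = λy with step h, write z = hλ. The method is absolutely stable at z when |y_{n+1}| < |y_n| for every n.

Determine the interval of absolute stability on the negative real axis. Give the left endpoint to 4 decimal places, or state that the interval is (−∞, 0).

(-1.7045, 0).

Test eqn y'=λy, z=hλ:
  k1=λy_n ⇒ h·k1=z·y_n;  k2=λ(1+22/25z)y_n ⇒ h·k2=z(1+22/25z)y_n
  y_{n+1}/y_n = 1 + 1/3z + 2/3z(1+22/25z) = 1 + z + 44/75z²
  Hence R(z) = 1 + z + 44/75z².

Boundary: |R(x)|=1, x<0.
x=-0.46: |R|=0.6641
R=1: x+44/75x²=0 ⇒ x=−75/44=-1.7045; min R=1−1/(4·44/75)=0.5739>−1
Confirm numerically:
  x=-1.624: |R|=0.92326 <1
  x=-1.337: |R|=0.71171 <1
  x=-0.826: |R|=0.57427 <1
  x=-2.206: |R|=1.64898 >1
  x=-2.189: |R|=1.62214 >1
  x=-1.933: |R|=1.25907 >1
So |R|<1 on (-1.7045, 0).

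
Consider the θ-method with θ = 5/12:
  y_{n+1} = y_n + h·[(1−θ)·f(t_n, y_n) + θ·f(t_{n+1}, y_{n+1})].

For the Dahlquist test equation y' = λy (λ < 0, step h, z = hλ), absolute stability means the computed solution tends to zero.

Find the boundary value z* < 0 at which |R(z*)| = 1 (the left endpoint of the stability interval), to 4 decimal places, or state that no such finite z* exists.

Test eqn y'=λy, z=hλ:
  y_{n+1} = y_n + z·[7/12·y_n + 5/12·y_{n+1}] ⇒ (1 − 5/12z)y_{n+1} = (1 + 7/12z)y_n
  Hence R(z) = (1 + 7/12z)/(1 − 5/12z).

Solve |R(x)|<1 on ℝ⁻.
x=-1.69: |R|=0.0083
R=−1: 1+7/12x = −1+5/12x ⇒ -1/6x=2 ⇒ x=2/(-1/6)=-12.0000
Confirm numerically:
  x=-11.910: |R|=0.99748 <1
  x=-11.490: |R|=0.98531 <1
  x=-10.211: |R|=0.94326 <1
  x=-4.954: |R|=0.61675 <1
  x=-12.550: |R|=1.01472 >1
  x=-12.025: |R|=1.00069 >1
Interval (-12.0000, 0).

left endpoint -12.0000.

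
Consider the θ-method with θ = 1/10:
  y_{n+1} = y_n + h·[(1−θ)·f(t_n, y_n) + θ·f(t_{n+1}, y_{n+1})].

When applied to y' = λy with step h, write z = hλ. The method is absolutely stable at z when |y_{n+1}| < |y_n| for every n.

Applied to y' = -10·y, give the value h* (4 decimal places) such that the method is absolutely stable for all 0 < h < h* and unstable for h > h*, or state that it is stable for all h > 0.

(-2.5000,0); λ=-10 ⇒ h* = (5/2)/10 = 0.2500.

With y'=λy (z=hλ):
  y_{n+1} = y_n + z·[9/10·y_n + 1/10·y_{n+1}] ⇒ (1 − 1/10z)y_{n+1} = (1 + 9/10z)y_n
  R(z) = (1 + 9/10z)/(1 − 1/10z).

Find x<0 with |R(x)|<1.
x=-1: |R|=0.0909
R=−1: 1+9/10x = −1+1/10x ⇒ -4/5x=2 ⇒ x=2/(-4/5)=-2.5000
Confirm numerically:
  x=-1.715: |R|=0.46394 <1
  x=-1.526: |R|=0.32396 <1
  x=-1.263: |R|=0.12137 <1
  x=-3.092: |R|=1.36175 >1
  x=-2.988: |R|=1.30059 >1
  x=-2.559: |R|=1.03758 >1
Stable set (-2.5000, 0).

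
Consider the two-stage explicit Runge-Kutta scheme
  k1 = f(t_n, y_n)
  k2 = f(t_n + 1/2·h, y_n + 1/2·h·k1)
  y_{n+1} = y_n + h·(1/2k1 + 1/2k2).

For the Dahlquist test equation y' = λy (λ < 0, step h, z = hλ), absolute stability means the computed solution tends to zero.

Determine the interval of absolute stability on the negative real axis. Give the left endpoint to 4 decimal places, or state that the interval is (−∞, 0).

On y'=λy, z=hλ:
  k1=λy_n ⇒ h·k1=z·y_n;  k2=λ(1+1/2z)y_n ⇒ h·k2=z(1+1/2z)y_n
  y_{n+1}/y_n = 1 + 1/2z + 1/2z(1+1/2z) = 1 + z + 1/4z²
  R(z) = 1 + z + 1/4z².

Solve |R(x)|<1 on ℝ⁻.
x=-1: |R|=0.2500
R=1: x+1/4x²=0 ⇒ x=−4=-4.0000; min R=1−1/(4·1/4)=0.0000>−1
Confirm numerically:
  x=-3.889: |R|=0.89208 <1
  x=-3.296: |R|=0.41990 <1
  x=-2.946: |R|=0.22373 <1
  x=-2.384: |R|=0.03686 <1
  x=-4.198: |R|=1.20780 >1
  x=-4.160: |R|=1.16640 >1
Stable set (-4.0000, 0).

(-4.0000, 0).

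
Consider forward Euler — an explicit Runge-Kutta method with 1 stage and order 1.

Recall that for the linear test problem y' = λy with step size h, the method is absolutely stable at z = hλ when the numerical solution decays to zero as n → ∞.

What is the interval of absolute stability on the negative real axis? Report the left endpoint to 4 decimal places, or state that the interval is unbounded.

z∈(-2.0000,0).

Test eqn y'=λy, z=hλ:
  order 1, 1-stage ⇒ R(z)=1+z
  (e.g. R(-1.24)=-0.24000, |R|=0.24000)

Need |R(x)|<1, x<0.
x=-1.24: |R|=0.2400
|R(-1.24)|=0.2400 |R(-1.01)|=0.0100 |R(-0.97)|=0.0300
Bisect:
  x_lo=-2.6028 |R|=1.6028  x_hi=-0.1410 |R|=0.8590
  mid=-1.37190 |R|=0.37190 →hi
  mid=-1.98737 |R|=0.98737 →hi
  mid=-2.29511 |R|=1.29511 →lo
  mid=-2.14124 |R|=1.14124 →lo
  mid=-2.06431 |R|=1.06431 →lo
  mid=-2.02584 |R|=1.02584 →lo
  mid=-2.00661 |R|=1.00661 →lo
  ...
  [-2.00015,-2.00000] ⇒ x*=-2.0000
So |R|<1 on (-2.0000, 0).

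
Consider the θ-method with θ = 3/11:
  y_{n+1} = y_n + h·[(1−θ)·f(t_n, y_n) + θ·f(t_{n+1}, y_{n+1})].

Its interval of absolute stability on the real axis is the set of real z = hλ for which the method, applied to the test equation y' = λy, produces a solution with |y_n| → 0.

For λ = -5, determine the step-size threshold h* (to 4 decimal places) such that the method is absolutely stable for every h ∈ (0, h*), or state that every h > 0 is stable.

(-4.4000,0); λ=-5 ⇒ h* = (22/5)/5 = 0.8800.

With y'=λy (z=hλ):
  y_{n+1} = y_n + z·[8/11·y_n + 3/11·y_{n+1}] ⇒ (1 − 3/11z)y_{n+1} = (1 + 8/11z)y_n
  so R(z) = (1 + 8/11z)/(1 − 3/11z).

Find x<0 with |R(x)|<1.
x=-1.7: |R|=0.1615
R=−1: 1+8/11x = −1+3/11x ⇒ -5/11x=2 ⇒ x=2/(-5/11)=-4.4000
Confirm numerically:
  x=-4.362: |R|=0.99211 <1
  x=-3.641: |R|=0.82689 <1
  x=-2.585: |R|=0.51613 <1
  x=-2.573: |R|=0.51199 <1
  x=-4.669: |R|=1.05378 >1
  x=-4.582: |R|=1.03677 >1
  x=-4.456: |R|=1.01149 >1
So |R|<1 on (-4.4000, 0).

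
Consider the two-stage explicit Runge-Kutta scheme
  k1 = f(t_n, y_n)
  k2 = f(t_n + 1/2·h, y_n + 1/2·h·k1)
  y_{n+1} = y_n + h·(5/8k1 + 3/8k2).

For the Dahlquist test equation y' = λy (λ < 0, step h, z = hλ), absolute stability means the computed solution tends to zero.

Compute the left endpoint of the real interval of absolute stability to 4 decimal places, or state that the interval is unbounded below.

left endpoint -5.3333.

With y'=λy (z=hλ):
  k1=λy_n ⇒ h·k1=z·y_n;  k2=λ(1+1/2z)y_n ⇒ h·k2=z(1+1/2z)y_n
  y_{n+1}/y_n = 1 + 5/8z + 3/8z(1+1/2z) = 1 + z + 3/16z²
  so R(z) = 1 + z + 3/16z².

Boundary: |R(x)|=1, x<0.
x=-1.1: |R|=0.1269
R=1: x+3/16x²=0 ⇒ x=−16/3=-5.3333; min R=1−1/(4·3/16)=-0.3333>−1
Confirm numerically:
  x=-5.018: |R|=0.70331 <1
  x=-4.474: |R|=0.27913 <1
  x=-2.981: |R|=0.31481 <1
  x=-2.780: |R|=0.33092 <1
  x=-5.838: |R|=1.55242 >1
  x=-5.692: |R|=1.38279 >1
So |R|<1 on (-5.3333, 0).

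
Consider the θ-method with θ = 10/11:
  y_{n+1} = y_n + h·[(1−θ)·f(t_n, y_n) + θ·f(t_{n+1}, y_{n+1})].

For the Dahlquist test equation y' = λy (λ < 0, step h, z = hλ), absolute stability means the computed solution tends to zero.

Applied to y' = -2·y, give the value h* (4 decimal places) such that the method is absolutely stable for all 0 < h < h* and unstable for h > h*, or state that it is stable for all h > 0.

(−∞, 0) — no finite endpoint. Any h>0 works for λ=-2.

With y'=λy (z=hλ):
  y_{n+1} = y_n + z·[1/11·y_n + 10/11·y_{n+1}] ⇒ (1 − 10/11z)y_{n+1} = (1 + 1/11z)y_n
  so R(z) = (1 + 1/11z)/(1 − 10/11z).

Find x<0 with |R(x)|<1.
x=-0.66: |R|=0.5875
x=-2: |R|=0.2903
x=-10: |R|=0.0090
x=-100: |R|=0.0880
θ=10/11≥1/2 ⇒ |1+1/11x|<|1−10/11x| ∀x<0 ⇒ unbounded interval.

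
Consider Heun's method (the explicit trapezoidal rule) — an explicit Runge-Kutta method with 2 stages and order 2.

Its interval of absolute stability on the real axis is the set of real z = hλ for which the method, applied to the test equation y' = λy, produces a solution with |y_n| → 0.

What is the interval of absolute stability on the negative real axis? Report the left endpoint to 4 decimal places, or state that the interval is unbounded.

z∈(-2.0000,0).

On y'=λy, z=hλ:
  order 2, 2-stage ⇒ R(z)=1+z+z^2/2
  (e.g. R(-0.66)=0.55780, |R|=0.55780)

Boundary: |R(x)|=1, x<0.
x=-0.66: |R|=0.5578
|R(-2.22)|=1.2442 |R(-0.76)|=0.5288 |R(-0.69)|=0.5481
Bisect:
  x_lo=-2.4835 |R|=1.6003  x_hi=-0.2305 |R|=0.7961
  mid=-1.35697 |R|=0.56371 →hi
  mid=-1.92022 |R|=0.92340 →hi
  mid=-2.20184 |R|=1.22221 →lo
  mid=-2.06103 |R|=1.06289 →lo
  mid=-1.99062 |R|=0.99067 →hi
  mid=-2.02583 |R|=1.02616 →lo
  mid=-2.00822 |R|=1.00826 →lo
  ...
  [-2.00011,-1.99997] ⇒ x*=-2.0000
Interval (-2.0000, 0).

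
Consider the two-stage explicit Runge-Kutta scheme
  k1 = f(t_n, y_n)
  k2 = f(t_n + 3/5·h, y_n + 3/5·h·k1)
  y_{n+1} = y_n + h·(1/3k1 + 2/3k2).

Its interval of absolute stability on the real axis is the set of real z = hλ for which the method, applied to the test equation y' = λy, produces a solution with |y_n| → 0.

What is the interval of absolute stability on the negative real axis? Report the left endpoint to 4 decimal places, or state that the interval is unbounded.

(-2.5000, 0).

Test eqn y'=λy, z=hλ:
  k1=λy_n ⇒ h·k1=z·y_n;  k2=λ(1+3/5z)y_n ⇒ h·k2=z(1+3/5z)y_n
  y_{n+1}/y_n = 1 + 1/3z + 2/3z(1+3/5z) = 1 + z + 2/5z²
  ⇒ R(z) = 1 + z + 2/5z².

Solve |R(x)|<1 on ℝ⁻.
x=-1.6: |R|=0.4240
R=1: x+2/5x²=0 ⇒ x=−5/2=-2.5000; min R=1−1/(4·2/5)=0.3750>−1
Confirm numerically:
  x=-2.353: |R|=0.86164 <1
  x=-2.289: |R|=0.80681 <1
  x=-2.226: |R|=0.75603 <1
  x=-1.454: |R|=0.39165 <1
  x=-3.037: |R|=1.65235 >1
  x=-3.034: |R|=1.64806 >1
Interval (-2.5000, 0).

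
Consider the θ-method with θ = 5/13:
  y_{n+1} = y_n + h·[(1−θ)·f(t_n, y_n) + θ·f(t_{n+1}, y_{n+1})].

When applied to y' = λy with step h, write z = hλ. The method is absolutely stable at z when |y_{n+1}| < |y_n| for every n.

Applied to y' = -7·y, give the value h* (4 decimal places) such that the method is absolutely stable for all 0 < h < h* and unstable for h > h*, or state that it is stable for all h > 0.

With y'=λy (z=hλ):
  y_{n+1} = y_n + z·[8/13·y_n + 5/13·y_{n+1}] ⇒ (1 − 5/13z)y_{n+1} = (1 + 8/13z)y_n
  so R(z) = (1 + 8/13z)/(1 − 5/13z).

Solve |R(x)|<1 on ℝ⁻.
x=-1.2: |R|=0.1789
R=−1: 1+8/13x = −1+5/13x ⇒ -3/13x=2 ⇒ x=2/(-3/13)=-8.6667
Confirm numerically:
  x=-7.324: |R|=0.91882 <1
  x=-6.890: |R|=0.88767 <1
  x=-6.135: |R|=0.82610 <1
  x=-4.626: |R|=0.66449 <1
  x=-9.166: |R|=1.02546 >1
  x=-8.802: |R|=1.00712 >1
  x=-8.758: |R|=1.00482 >1
Stable set (-8.6667, 0).

(-8.6667,0); λ=-7 ⇒ h* = (26/3)/7 = 1.2381.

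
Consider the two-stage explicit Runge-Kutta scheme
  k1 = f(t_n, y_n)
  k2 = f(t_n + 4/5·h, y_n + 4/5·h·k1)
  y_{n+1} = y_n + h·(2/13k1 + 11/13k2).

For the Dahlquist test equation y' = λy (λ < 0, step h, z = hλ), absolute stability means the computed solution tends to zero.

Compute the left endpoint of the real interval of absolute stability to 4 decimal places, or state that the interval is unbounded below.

z* = -1.4773.

On y'=λy, z=hλ:
  k1=λy_n ⇒ h·k1=z·y_n;  k2=λ(1+4/5z)y_n ⇒ h·k2=z(1+4/5z)y_n
  y_{n+1}/y_n = 1 + 2/13z + 11/13z(1+4/5z) = 1 + z + 44/65z²
  R(z) = 1 + z + 44/65z².

Boundary: |R(x)|=1, x<0.
x=-0.84: |R|=0.6376
R=1: x+44/65x²=0 ⇒ x=−65/44=-1.4773; min R=1−1/(4·44/65)=0.6307>−1
Confirm numerically:
  x=-1.352: |R|=0.88535 <1
  x=-1.271: |R|=0.82253 <1
  x=-1.112: |R|=0.72505 <1
  x=-0.927: |R|=0.65470 <1
  x=-1.976: |R|=1.66710 >1
  x=-1.838: |R|=1.44881 >1
  x=-1.754: |R|=1.32856 >1
Interval (-1.4773, 0).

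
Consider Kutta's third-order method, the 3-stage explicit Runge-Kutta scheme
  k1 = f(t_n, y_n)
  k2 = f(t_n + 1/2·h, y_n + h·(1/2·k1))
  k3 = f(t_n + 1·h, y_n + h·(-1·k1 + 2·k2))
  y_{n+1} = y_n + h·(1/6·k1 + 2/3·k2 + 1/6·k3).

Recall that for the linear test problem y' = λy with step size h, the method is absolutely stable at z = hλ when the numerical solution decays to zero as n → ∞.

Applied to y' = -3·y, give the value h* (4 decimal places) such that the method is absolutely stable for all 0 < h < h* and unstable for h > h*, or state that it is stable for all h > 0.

(-2.5127,0); λ=-3 ⇒ h* = 0.8376.

Set f=λy, z=hλ:
  order 3, 3-stage ⇒ R(z)=1+z+z^2/2+z^3/6
  (e.g. R(-0.8)=0.43467, |R|=0.43467)

Find x<0 with |R(x)|<1.
x=-0.8: |R|=0.4347
|R(-2.82)|=1.5814 |R(-1.6)|=0.0027 |R(-1.16)|=0.2527
Bisect:
  x_lo=-3.3012 |R|=2.8482  x_hi=-0.1604 |R|=0.8517
  mid=-1.73081 |R|=0.09712 →hi
  mid=-2.51599 |R|=1.00534 →lo
  mid=-2.12340 |R|=0.46466 →hi
  mid=-2.31969 |R|=0.70957 →hi
  mid=-2.41784 |R|=0.85063 →hi
  mid=-2.46691 |R|=0.92622 →hi
  mid=-2.49145 |R|=0.96533 →hi
  mid=-2.50372 |R|=0.98522 →hi
  mid=-2.50985 |R|=0.99525 →hi
  ...
  [-2.51292,-2.51273] ⇒ x*=-2.5127
So |R|<1 on (-2.5127, 0).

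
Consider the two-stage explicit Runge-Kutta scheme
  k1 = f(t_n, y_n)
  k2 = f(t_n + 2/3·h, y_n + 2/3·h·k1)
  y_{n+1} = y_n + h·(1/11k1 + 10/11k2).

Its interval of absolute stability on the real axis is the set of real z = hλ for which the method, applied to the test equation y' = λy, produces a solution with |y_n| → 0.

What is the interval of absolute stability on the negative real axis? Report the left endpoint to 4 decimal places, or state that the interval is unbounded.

With y'=λy (z=hλ):
  k1=λy_n ⇒ h·k1=z·y_n;  k2=λ(1+2/3z)y_n ⇒ h·k2=z(1+2/3z)y_n
  y_{n+1}/y_n = 1 + 1/11z + 10/11z(1+2/3z) = 1 + z + 20/33z²
  ⇒ R(z) = 1 + z + 20/33z².

Need |R(x)|<1, x<0.
x=-0.44: |R|=0.6773
R=1: x+20/33x²=0 ⇒ x=−33/20=-1.6500; min R=1−1/(4·20/33)=0.5875>−1
Confirm numerically:
  x=-1.309: |R|=0.72947 <1
  x=-1.177: |R|=0.66259 <1
  x=-1.149: |R|=0.65112 <1
  x=-1.089: |R|=0.62974 <1
  x=-2.109: |R|=1.58669 >1
  x=-1.892: |R|=1.27749 >1
Stable set (-1.6500, 0).

(-1.6500, 0).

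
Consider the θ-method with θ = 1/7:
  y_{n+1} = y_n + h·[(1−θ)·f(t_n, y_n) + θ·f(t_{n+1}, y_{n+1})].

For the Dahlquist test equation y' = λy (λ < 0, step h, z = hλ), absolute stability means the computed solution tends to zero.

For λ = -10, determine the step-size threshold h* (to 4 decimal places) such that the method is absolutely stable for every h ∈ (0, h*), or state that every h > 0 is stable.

(-2.8000,0); λ=-10 ⇒ h* = (14/5)/10 = 0.2800.

On y'=λy, z=hλ:
  y_{n+1} = y_n + z·[6/7·y_n + 1/7·y_{n+1}] ⇒ (1 − 1/7z)y_{n+1} = (1 + 6/7z)y_n
  ⇒ R(z) = (1 + 6/7z)/(1 − 1/7z).

Need |R(x)|<1, x<0.
x=-0.38: |R|=0.6396
R=−1: 1+6/7x = −1+1/7x ⇒ -5/7x=2 ⇒ x=2/(-5/7)=-2.8000
Confirm numerically:
  x=-1.950: |R|=0.52514 <1
  x=-1.897: |R|=0.49253 <1
  x=-1.873: |R|=0.47763 <1
  x=-3.078: |R|=1.13792 >1
  x=-2.887: |R|=1.04400 >1
  x=-2.856: |R|=1.02841 >1
So |R|<1 on (-2.8000, 0).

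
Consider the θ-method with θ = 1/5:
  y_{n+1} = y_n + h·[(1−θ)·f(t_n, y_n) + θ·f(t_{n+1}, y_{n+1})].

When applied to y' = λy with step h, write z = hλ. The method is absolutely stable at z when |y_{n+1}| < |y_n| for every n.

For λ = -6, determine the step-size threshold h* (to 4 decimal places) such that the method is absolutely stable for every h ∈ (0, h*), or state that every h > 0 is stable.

With y'=λy (z=hλ):
  y_{n+1} = y_n + z·[4/5·y_n + 1/5·y_{n+1}] ⇒ (1 − 1/5z)y_{n+1} = (1 + 4/5z)y_n
  Hence R(z) = (1 + 4/5z)/(1 − 1/5z).

Solve |R(x)|<1 on ℝ⁻.
x=-1.67: |R|=0.2519
R=−1: 1+4/5x = −1+1/5x ⇒ -3/5x=2 ⇒ x=2/(-3/5)=-3.3333
Confirm numerically:
  x=-3.064: |R|=0.89980 <1
  x=-2.482: |R|=0.65865 <1
  x=-2.147: |R|=0.50203 <1
  x=-1.593: |R|=0.20810 <1
  x=-3.868: |R|=1.18088 >1
  x=-3.718: |R|=1.13237 >1
Stable set (-3.3333, 0).

(-3.3333,0); λ=-6 ⇒ h* = (10/3)/6 = 0.5556.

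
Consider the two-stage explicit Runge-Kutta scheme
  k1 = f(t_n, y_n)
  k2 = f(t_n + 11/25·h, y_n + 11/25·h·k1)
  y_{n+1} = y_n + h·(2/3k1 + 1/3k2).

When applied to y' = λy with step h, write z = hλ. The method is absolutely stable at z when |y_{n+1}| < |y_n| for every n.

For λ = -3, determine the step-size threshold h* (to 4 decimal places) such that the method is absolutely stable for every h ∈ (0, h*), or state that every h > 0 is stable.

On y'=λy, z=hλ:
  k1=λy_n ⇒ h·k1=z·y_n;  k2=λ(1+11/25z)y_n ⇒ h·k2=z(1+11/25z)y_n
  y_{n+1}/y_n = 1 + 2/3z + 1/3z(1+11/25z) = 1 + z + 11/75z²
  R(z) = 1 + z + 11/75z².

Solve |R(x)|<1 on ℝ⁻.
x=-1.23: |R|=0.0081
R=1: x+11/75x²=0 ⇒ x=−75/11=-6.8182; min R=1−1/(4·11/75)=-0.7045>−1
Confirm numerically:
  x=-6.686: |R|=0.87038 <1
  x=-6.015: |R|=0.29143 <1
  x=-5.564: |R|=0.02348 <1
  x=-4.102: |R|=0.63413 <1
  x=-7.112: |R|=1.30648 >1
  x=-7.003: |R|=1.18983 >1
Interval (-6.8182, 0).

(-6.8182,0); λ=-3 ⇒ h* = (75/11)/3 = 2.2727.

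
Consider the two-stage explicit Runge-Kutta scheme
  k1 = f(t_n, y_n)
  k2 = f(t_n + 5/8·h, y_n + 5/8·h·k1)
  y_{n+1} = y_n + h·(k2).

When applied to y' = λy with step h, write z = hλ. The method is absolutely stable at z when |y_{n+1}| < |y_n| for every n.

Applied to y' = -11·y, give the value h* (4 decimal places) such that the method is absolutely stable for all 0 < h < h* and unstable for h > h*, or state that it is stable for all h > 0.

On y'=λy, z=hλ:
  k1=λy_n ⇒ h·k1=z·y_n;  k2=λ(1+5/8z)y_n ⇒ h·k2=z(1+5/8z)y_n
  y_{n+1}/y_n = 1 + z(1+5/8z) = 1 + z + 5/8z²
  ⇒ R(z) = 1 + z + 5/8z².

Find x<0 with |R(x)|<1.
x=-1.54: |R|=0.9423
R=1: x+5/8x²=0 ⇒ x=−8/5=-1.6000; min R=1−1/(4·5/8)=0.6000>−1
Confirm numerically:
  x=-1.564: |R|=0.96481 <1
  x=-1.383: |R|=0.81243 <1
  x=-0.869: |R|=0.60298 <1
  x=-2.196: |R|=1.81801 >1
  x=-2.180: |R|=1.79025 >1
  x=-1.664: |R|=1.06656 >1
Interval (-1.6000, 0).

(-1.6000,0); λ=-11 ⇒ h* = (8/5)/11 = 0.1455.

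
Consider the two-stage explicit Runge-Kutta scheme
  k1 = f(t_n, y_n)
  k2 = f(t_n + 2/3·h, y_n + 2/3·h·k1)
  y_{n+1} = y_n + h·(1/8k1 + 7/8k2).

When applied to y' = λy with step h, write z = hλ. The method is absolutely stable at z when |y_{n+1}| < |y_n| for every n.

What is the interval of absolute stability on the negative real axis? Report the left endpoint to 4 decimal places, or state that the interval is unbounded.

With y'=λy (z=hλ):
  k1=λy_n ⇒ h·k1=z·y_n;  k2=λ(1+2/3z)y_n ⇒ h·k2=z(1+2/3z)y_n
  y_{n+1}/y_n = 1 + 1/8z + 7/8z(1+2/3z) = 1 + z + 7/12z²
  so R(z) = 1 + z + 7/12z².

Boundary: |R(x)|=1, x<0.
x=-1.6: |R|=0.8933
R=1: x+7/12x²=0 ⇒ x=−12/7=-1.7143; min R=1−1/(4·7/12)=0.5714>−1
Confirm numerically:
  x=-1.606: |R|=0.89855 <1
  x=-0.898: |R|=0.57240 <1
  x=-0.776: |R|=0.57527 <1
  x=-2.173: |R|=1.58146 >1
  x=-1.871: |R|=1.17104 >1
  x=-1.833: |R|=1.12694 >1
Interval (-1.7143, 0).

(-1.7143, 0).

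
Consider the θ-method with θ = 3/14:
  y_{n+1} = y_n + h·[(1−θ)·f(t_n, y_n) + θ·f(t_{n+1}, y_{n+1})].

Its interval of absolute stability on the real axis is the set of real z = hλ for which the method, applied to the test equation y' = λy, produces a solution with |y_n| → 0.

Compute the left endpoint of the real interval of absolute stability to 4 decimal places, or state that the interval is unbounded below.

With y'=λy (z=hλ):
  y_{n+1} = y_n + z·[11/14·y_n + 3/14·y_{n+1}] ⇒ (1 − 3/14z)y_{n+1} = (1 + 11/14z)y_n
  so R(z) = (1 + 11/14z)/(1 − 3/14z).

Find x<0 with |R(x)|<1.
x=-0.44: |R|=0.5979
R=−1: 1+11/14x = −1+3/14x ⇒ -4/7x=2 ⇒ x=2/(-4/7)=-3.5000
Confirm numerically:
  x=-3.397: |R|=0.96594 <1
  x=-2.969: |R|=0.81455 <1
  x=-2.724: |R|=0.72001 <1
  x=-3.937: |R|=1.13545 >1
  x=-3.906: |R|=1.12629 >1
  x=-3.780: |R|=1.08840 >1
Interval (-3.5000, 0).

z* = -3.5000.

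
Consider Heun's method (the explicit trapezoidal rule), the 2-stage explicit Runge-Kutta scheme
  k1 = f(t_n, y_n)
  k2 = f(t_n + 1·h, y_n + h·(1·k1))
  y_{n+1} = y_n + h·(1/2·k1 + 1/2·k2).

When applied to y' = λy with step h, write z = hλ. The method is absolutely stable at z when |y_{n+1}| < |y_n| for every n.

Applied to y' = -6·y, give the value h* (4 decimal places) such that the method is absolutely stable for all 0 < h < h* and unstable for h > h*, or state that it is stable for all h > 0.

(-2.0000,0); λ=-6 ⇒ h* = 0.3333.

Test eqn y'=λy, z=hλ:
  order 2, 2-stage ⇒ R(z)=1+z+z^2/2
  (e.g. R(-1.72)=0.75920, |R|=0.75920)

Find x<0 with |R(x)|<1.
x=-1.72: |R|=0.7592
|R(-1.94)|=0.9418 |R(-1.81)|=0.8281 |R(-0.8)|=0.5200
Bisect:
  x_lo=-2.8410 |R|=2.1946  x_hi=-0.2829 |R|=0.7571
  mid=-1.56195 |R|=0.65789 →hi
  mid=-2.20145 |R|=1.22174 →lo
  mid=-1.88170 |R|=0.88870 →hi
  mid=-2.04158 |R|=1.04244 →lo
  mid=-1.96164 |R|=0.96237 →hi
  mid=-2.00161 |R|=1.00161 →lo
  mid=-1.98162 |R|=0.98179 →hi
  ...
  [-2.00005,-1.99989] ⇒ x*=-2.0000
Stable set (-2.0000, 0).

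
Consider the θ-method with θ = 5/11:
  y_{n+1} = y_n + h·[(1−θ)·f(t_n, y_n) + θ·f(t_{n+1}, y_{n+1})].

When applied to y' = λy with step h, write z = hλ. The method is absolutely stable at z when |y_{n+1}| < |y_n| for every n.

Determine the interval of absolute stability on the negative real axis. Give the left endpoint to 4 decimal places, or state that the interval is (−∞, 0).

(-22.0000, 0).

Test eqn y'=λy, z=hλ:
  y_{n+1} = y_n + z·[6/11·y_n + 5/11·y_{n+1}] ⇒ (1 − 5/11z)y_{n+1} = (1 + 6/11z)y_n
  Hence R(z) = (1 + 6/11z)/(1 − 5/11z).

Need |R(x)|<1, x<0.
x=-1.32: |R|=0.1750
R=−1: 1+6/11x = −1+5/11x ⇒ -1/11x=2 ⇒ x=2/(-1/11)=-22.0000
Confirm numerically:
  x=-16.740: |R|=0.94446 <1
  x=-12.306: |R|=0.86634 <1
  x=-11.630: |R|=0.85004 <1
  x=-10.195: |R|=0.80952 <1
  x=-22.583: |R|=1.00470 >1
  x=-22.173: |R|=1.00142 >1
So |R|<1 on (-22.0000, 0).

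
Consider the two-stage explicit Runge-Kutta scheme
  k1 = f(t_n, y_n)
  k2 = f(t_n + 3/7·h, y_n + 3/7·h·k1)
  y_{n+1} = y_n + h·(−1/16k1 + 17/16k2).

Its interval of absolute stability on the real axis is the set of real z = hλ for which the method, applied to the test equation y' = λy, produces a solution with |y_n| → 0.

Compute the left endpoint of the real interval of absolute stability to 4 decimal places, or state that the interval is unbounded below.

z* = -2.1961.

Set f=λy, z=hλ:
  k1=λy_n ⇒ h·k1=z·y_n;  k2=λ(1+3/7z)y_n ⇒ h·k2=z(1+3/7z)y_n
  y_{n+1}/y_n = 1 − 1/16z + 17/16z(1+3/7z) = 1 + z + 51/112z²
  ⇒ R(z) = 1 + z + 51/112z².

Solve |R(x)|<1 on ℝ⁻.
x=-1.49: |R|=0.5209
R=1: x+51/112x²=0 ⇒ x=−112/51=-2.1961; min R=1−1/(4·51/112)=0.4510>−1
Confirm numerically:
  x=-2.095: |R|=0.90357 <1
  x=-1.443: |R|=0.50517 <1
  x=-0.959: |R|=0.45978 <1
  x=-2.732: |R|=1.66671 >1
  x=-2.650: |R|=1.54775 >1
  x=-2.318: |R|=1.12869 >1
So |R|<1 on (-2.1961, 0).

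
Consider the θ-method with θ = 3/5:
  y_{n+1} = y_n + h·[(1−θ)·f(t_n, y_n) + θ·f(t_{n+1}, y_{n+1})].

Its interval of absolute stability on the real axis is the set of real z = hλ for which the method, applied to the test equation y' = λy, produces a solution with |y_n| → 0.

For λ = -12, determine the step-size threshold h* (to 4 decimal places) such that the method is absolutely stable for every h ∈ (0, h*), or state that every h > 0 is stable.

(−∞, 0) — no finite endpoint. Any h>0 works for λ=-12.

On y'=λy, z=hλ:
  y_{n+1} = y_n + z·[2/5·y_n + 3/5·y_{n+1}] ⇒ (1 − 3/5z)y_{n+1} = (1 + 2/5z)y_n
  ⇒ R(z) = (1 + 2/5z)/(1 − 3/5z).

Boundary: |R(x)|=1, x<0.
x=-0.76: |R|=0.4780
x=-2: |R|=0.0909
x=-10: |R|=0.4286
x=-100: |R|=0.6393
θ=3/5≥1/2 ⇒ |1+2/5x|<|1−3/5x| ∀x<0 ⇒ stable on all of ℝ⁻.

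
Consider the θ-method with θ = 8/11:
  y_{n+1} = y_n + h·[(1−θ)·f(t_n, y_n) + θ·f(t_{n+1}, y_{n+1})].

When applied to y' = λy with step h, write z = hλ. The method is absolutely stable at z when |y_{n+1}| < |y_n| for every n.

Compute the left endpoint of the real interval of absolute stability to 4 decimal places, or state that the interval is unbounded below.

On y'=λy, z=hλ:
  y_{n+1} = y_n + z·[3/11·y_n + 8/11·y_{n+1}] ⇒ (1 − 8/11z)y_{n+1} = (1 + 3/11z)y_n
  ⇒ R(z) = (1 + 3/11z)/(1 − 8/11z).

Need |R(x)|<1, x<0.
x=-1.71: |R|=0.2378
x=-2: |R|=0.1852
x=-10: |R|=0.2088
x=-100: |R|=0.3564
θ=8/11≥1/2 ⇒ |1+3/11x|<|1−8/11x| ∀x<0 ⇒ stable on all of ℝ⁻.

unbounded; (−∞, 0).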